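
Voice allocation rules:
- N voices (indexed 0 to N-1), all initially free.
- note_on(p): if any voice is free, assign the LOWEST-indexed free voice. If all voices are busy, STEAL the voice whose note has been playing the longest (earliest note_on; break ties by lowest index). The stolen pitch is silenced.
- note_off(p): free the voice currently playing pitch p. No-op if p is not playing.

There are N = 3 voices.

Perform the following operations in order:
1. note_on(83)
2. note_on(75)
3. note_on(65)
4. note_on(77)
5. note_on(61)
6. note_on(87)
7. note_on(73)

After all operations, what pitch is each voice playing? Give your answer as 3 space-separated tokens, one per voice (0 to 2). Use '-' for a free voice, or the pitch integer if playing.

Answer: 73 61 87

Derivation:
Op 1: note_on(83): voice 0 is free -> assigned | voices=[83 - -]
Op 2: note_on(75): voice 1 is free -> assigned | voices=[83 75 -]
Op 3: note_on(65): voice 2 is free -> assigned | voices=[83 75 65]
Op 4: note_on(77): all voices busy, STEAL voice 0 (pitch 83, oldest) -> assign | voices=[77 75 65]
Op 5: note_on(61): all voices busy, STEAL voice 1 (pitch 75, oldest) -> assign | voices=[77 61 65]
Op 6: note_on(87): all voices busy, STEAL voice 2 (pitch 65, oldest) -> assign | voices=[77 61 87]
Op 7: note_on(73): all voices busy, STEAL voice 0 (pitch 77, oldest) -> assign | voices=[73 61 87]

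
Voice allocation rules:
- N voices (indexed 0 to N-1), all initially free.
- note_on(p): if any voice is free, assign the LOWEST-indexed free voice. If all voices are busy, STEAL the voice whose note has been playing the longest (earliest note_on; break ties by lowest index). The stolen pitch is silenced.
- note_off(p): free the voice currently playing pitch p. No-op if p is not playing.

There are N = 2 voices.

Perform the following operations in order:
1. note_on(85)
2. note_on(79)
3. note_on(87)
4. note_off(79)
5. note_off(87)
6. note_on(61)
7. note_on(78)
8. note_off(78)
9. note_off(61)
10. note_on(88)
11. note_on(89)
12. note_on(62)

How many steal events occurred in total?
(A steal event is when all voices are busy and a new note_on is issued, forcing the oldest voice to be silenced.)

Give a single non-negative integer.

Op 1: note_on(85): voice 0 is free -> assigned | voices=[85 -]
Op 2: note_on(79): voice 1 is free -> assigned | voices=[85 79]
Op 3: note_on(87): all voices busy, STEAL voice 0 (pitch 85, oldest) -> assign | voices=[87 79]
Op 4: note_off(79): free voice 1 | voices=[87 -]
Op 5: note_off(87): free voice 0 | voices=[- -]
Op 6: note_on(61): voice 0 is free -> assigned | voices=[61 -]
Op 7: note_on(78): voice 1 is free -> assigned | voices=[61 78]
Op 8: note_off(78): free voice 1 | voices=[61 -]
Op 9: note_off(61): free voice 0 | voices=[- -]
Op 10: note_on(88): voice 0 is free -> assigned | voices=[88 -]
Op 11: note_on(89): voice 1 is free -> assigned | voices=[88 89]
Op 12: note_on(62): all voices busy, STEAL voice 0 (pitch 88, oldest) -> assign | voices=[62 89]

Answer: 2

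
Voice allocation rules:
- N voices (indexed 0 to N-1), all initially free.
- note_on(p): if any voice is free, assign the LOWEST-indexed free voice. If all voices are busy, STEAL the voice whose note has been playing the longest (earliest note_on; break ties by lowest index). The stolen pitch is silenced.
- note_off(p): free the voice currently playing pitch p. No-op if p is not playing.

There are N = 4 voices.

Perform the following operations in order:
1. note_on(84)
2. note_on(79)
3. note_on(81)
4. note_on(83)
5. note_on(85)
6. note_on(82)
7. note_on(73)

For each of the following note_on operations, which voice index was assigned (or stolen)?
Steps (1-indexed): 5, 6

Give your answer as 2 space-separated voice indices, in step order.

Answer: 0 1

Derivation:
Op 1: note_on(84): voice 0 is free -> assigned | voices=[84 - - -]
Op 2: note_on(79): voice 1 is free -> assigned | voices=[84 79 - -]
Op 3: note_on(81): voice 2 is free -> assigned | voices=[84 79 81 -]
Op 4: note_on(83): voice 3 is free -> assigned | voices=[84 79 81 83]
Op 5: note_on(85): all voices busy, STEAL voice 0 (pitch 84, oldest) -> assign | voices=[85 79 81 83]
Op 6: note_on(82): all voices busy, STEAL voice 1 (pitch 79, oldest) -> assign | voices=[85 82 81 83]
Op 7: note_on(73): all voices busy, STEAL voice 2 (pitch 81, oldest) -> assign | voices=[85 82 73 83]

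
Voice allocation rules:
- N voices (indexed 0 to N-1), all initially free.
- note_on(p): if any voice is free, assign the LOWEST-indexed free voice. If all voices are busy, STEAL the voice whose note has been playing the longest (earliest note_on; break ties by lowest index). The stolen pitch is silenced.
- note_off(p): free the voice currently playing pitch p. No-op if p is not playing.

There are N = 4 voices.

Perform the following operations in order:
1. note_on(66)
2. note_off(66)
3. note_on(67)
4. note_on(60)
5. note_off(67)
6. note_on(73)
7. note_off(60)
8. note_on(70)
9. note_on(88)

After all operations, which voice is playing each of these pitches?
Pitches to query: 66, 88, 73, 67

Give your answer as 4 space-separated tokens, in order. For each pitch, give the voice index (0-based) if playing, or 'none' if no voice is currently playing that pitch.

Op 1: note_on(66): voice 0 is free -> assigned | voices=[66 - - -]
Op 2: note_off(66): free voice 0 | voices=[- - - -]
Op 3: note_on(67): voice 0 is free -> assigned | voices=[67 - - -]
Op 4: note_on(60): voice 1 is free -> assigned | voices=[67 60 - -]
Op 5: note_off(67): free voice 0 | voices=[- 60 - -]
Op 6: note_on(73): voice 0 is free -> assigned | voices=[73 60 - -]
Op 7: note_off(60): free voice 1 | voices=[73 - - -]
Op 8: note_on(70): voice 1 is free -> assigned | voices=[73 70 - -]
Op 9: note_on(88): voice 2 is free -> assigned | voices=[73 70 88 -]

Answer: none 2 0 none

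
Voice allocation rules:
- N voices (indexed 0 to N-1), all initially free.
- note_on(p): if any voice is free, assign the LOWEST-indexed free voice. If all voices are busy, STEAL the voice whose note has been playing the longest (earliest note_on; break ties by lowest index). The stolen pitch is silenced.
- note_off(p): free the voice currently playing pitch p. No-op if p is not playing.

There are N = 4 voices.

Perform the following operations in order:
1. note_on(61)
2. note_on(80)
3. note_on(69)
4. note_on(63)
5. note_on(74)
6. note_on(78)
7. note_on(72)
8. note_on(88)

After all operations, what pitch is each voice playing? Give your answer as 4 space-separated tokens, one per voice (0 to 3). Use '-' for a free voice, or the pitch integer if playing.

Answer: 74 78 72 88

Derivation:
Op 1: note_on(61): voice 0 is free -> assigned | voices=[61 - - -]
Op 2: note_on(80): voice 1 is free -> assigned | voices=[61 80 - -]
Op 3: note_on(69): voice 2 is free -> assigned | voices=[61 80 69 -]
Op 4: note_on(63): voice 3 is free -> assigned | voices=[61 80 69 63]
Op 5: note_on(74): all voices busy, STEAL voice 0 (pitch 61, oldest) -> assign | voices=[74 80 69 63]
Op 6: note_on(78): all voices busy, STEAL voice 1 (pitch 80, oldest) -> assign | voices=[74 78 69 63]
Op 7: note_on(72): all voices busy, STEAL voice 2 (pitch 69, oldest) -> assign | voices=[74 78 72 63]
Op 8: note_on(88): all voices busy, STEAL voice 3 (pitch 63, oldest) -> assign | voices=[74 78 72 88]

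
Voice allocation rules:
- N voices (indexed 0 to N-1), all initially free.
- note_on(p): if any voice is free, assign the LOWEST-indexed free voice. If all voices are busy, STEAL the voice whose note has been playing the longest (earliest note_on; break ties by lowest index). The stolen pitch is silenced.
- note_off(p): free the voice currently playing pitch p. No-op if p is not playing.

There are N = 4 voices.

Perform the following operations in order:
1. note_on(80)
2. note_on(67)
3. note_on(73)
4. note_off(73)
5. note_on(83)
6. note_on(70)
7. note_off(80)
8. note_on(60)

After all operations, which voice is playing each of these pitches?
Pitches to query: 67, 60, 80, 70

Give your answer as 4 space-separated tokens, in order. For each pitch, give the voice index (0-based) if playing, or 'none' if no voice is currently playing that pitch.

Op 1: note_on(80): voice 0 is free -> assigned | voices=[80 - - -]
Op 2: note_on(67): voice 1 is free -> assigned | voices=[80 67 - -]
Op 3: note_on(73): voice 2 is free -> assigned | voices=[80 67 73 -]
Op 4: note_off(73): free voice 2 | voices=[80 67 - -]
Op 5: note_on(83): voice 2 is free -> assigned | voices=[80 67 83 -]
Op 6: note_on(70): voice 3 is free -> assigned | voices=[80 67 83 70]
Op 7: note_off(80): free voice 0 | voices=[- 67 83 70]
Op 8: note_on(60): voice 0 is free -> assigned | voices=[60 67 83 70]

Answer: 1 0 none 3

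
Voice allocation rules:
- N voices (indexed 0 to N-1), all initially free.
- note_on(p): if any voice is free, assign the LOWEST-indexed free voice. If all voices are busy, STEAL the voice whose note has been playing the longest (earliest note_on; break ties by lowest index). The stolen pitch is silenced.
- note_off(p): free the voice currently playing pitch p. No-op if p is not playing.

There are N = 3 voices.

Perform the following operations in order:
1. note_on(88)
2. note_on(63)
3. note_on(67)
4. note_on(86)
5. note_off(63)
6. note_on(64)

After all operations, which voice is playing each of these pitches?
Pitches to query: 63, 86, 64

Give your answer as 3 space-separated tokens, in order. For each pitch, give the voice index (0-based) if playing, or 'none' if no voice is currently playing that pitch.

Answer: none 0 1

Derivation:
Op 1: note_on(88): voice 0 is free -> assigned | voices=[88 - -]
Op 2: note_on(63): voice 1 is free -> assigned | voices=[88 63 -]
Op 3: note_on(67): voice 2 is free -> assigned | voices=[88 63 67]
Op 4: note_on(86): all voices busy, STEAL voice 0 (pitch 88, oldest) -> assign | voices=[86 63 67]
Op 5: note_off(63): free voice 1 | voices=[86 - 67]
Op 6: note_on(64): voice 1 is free -> assigned | voices=[86 64 67]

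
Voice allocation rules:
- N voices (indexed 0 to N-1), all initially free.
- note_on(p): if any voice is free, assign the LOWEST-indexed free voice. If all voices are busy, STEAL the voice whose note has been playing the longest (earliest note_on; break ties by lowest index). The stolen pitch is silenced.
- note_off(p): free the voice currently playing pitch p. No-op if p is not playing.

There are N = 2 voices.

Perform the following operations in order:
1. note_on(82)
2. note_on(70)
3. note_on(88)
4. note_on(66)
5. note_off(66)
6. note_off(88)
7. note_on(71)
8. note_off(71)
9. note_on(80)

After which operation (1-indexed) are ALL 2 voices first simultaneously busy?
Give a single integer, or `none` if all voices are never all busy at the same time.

Op 1: note_on(82): voice 0 is free -> assigned | voices=[82 -]
Op 2: note_on(70): voice 1 is free -> assigned | voices=[82 70]
Op 3: note_on(88): all voices busy, STEAL voice 0 (pitch 82, oldest) -> assign | voices=[88 70]
Op 4: note_on(66): all voices busy, STEAL voice 1 (pitch 70, oldest) -> assign | voices=[88 66]
Op 5: note_off(66): free voice 1 | voices=[88 -]
Op 6: note_off(88): free voice 0 | voices=[- -]
Op 7: note_on(71): voice 0 is free -> assigned | voices=[71 -]
Op 8: note_off(71): free voice 0 | voices=[- -]
Op 9: note_on(80): voice 0 is free -> assigned | voices=[80 -]

Answer: 2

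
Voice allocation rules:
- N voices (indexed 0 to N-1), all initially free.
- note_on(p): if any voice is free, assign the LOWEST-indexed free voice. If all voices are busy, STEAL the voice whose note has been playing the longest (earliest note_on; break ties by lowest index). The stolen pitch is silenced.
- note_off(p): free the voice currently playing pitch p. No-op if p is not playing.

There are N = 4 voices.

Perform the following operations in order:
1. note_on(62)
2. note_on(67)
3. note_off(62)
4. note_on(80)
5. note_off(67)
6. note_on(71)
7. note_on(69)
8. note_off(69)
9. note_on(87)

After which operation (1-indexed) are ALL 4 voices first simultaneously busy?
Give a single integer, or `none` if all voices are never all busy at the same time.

Op 1: note_on(62): voice 0 is free -> assigned | voices=[62 - - -]
Op 2: note_on(67): voice 1 is free -> assigned | voices=[62 67 - -]
Op 3: note_off(62): free voice 0 | voices=[- 67 - -]
Op 4: note_on(80): voice 0 is free -> assigned | voices=[80 67 - -]
Op 5: note_off(67): free voice 1 | voices=[80 - - -]
Op 6: note_on(71): voice 1 is free -> assigned | voices=[80 71 - -]
Op 7: note_on(69): voice 2 is free -> assigned | voices=[80 71 69 -]
Op 8: note_off(69): free voice 2 | voices=[80 71 - -]
Op 9: note_on(87): voice 2 is free -> assigned | voices=[80 71 87 -]

Answer: none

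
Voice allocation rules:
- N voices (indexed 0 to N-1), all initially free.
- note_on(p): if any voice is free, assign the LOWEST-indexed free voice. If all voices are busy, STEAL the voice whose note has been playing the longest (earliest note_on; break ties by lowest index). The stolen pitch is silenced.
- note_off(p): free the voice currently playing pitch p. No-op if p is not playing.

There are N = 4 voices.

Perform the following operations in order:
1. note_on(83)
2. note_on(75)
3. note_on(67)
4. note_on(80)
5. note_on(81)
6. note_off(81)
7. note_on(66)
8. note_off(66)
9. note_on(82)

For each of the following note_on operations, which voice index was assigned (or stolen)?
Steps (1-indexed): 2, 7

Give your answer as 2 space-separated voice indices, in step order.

Answer: 1 0

Derivation:
Op 1: note_on(83): voice 0 is free -> assigned | voices=[83 - - -]
Op 2: note_on(75): voice 1 is free -> assigned | voices=[83 75 - -]
Op 3: note_on(67): voice 2 is free -> assigned | voices=[83 75 67 -]
Op 4: note_on(80): voice 3 is free -> assigned | voices=[83 75 67 80]
Op 5: note_on(81): all voices busy, STEAL voice 0 (pitch 83, oldest) -> assign | voices=[81 75 67 80]
Op 6: note_off(81): free voice 0 | voices=[- 75 67 80]
Op 7: note_on(66): voice 0 is free -> assigned | voices=[66 75 67 80]
Op 8: note_off(66): free voice 0 | voices=[- 75 67 80]
Op 9: note_on(82): voice 0 is free -> assigned | voices=[82 75 67 80]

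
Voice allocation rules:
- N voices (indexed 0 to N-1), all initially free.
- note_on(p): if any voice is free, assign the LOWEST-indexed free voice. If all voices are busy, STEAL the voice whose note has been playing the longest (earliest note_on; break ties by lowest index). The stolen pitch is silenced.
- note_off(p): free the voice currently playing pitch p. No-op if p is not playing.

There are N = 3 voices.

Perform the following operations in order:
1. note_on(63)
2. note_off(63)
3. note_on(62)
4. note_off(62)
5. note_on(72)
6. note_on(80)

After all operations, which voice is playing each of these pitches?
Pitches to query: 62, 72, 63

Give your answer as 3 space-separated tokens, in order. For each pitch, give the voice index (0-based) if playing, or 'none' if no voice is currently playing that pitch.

Answer: none 0 none

Derivation:
Op 1: note_on(63): voice 0 is free -> assigned | voices=[63 - -]
Op 2: note_off(63): free voice 0 | voices=[- - -]
Op 3: note_on(62): voice 0 is free -> assigned | voices=[62 - -]
Op 4: note_off(62): free voice 0 | voices=[- - -]
Op 5: note_on(72): voice 0 is free -> assigned | voices=[72 - -]
Op 6: note_on(80): voice 1 is free -> assigned | voices=[72 80 -]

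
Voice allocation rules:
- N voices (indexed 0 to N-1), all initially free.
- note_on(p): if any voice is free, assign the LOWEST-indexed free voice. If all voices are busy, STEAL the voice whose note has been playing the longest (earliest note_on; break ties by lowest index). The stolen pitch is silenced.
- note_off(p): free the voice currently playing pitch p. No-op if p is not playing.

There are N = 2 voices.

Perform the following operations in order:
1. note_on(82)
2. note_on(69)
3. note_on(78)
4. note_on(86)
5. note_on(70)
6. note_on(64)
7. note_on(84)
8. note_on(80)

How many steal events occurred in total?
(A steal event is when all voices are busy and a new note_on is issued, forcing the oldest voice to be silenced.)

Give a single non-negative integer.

Answer: 6

Derivation:
Op 1: note_on(82): voice 0 is free -> assigned | voices=[82 -]
Op 2: note_on(69): voice 1 is free -> assigned | voices=[82 69]
Op 3: note_on(78): all voices busy, STEAL voice 0 (pitch 82, oldest) -> assign | voices=[78 69]
Op 4: note_on(86): all voices busy, STEAL voice 1 (pitch 69, oldest) -> assign | voices=[78 86]
Op 5: note_on(70): all voices busy, STEAL voice 0 (pitch 78, oldest) -> assign | voices=[70 86]
Op 6: note_on(64): all voices busy, STEAL voice 1 (pitch 86, oldest) -> assign | voices=[70 64]
Op 7: note_on(84): all voices busy, STEAL voice 0 (pitch 70, oldest) -> assign | voices=[84 64]
Op 8: note_on(80): all voices busy, STEAL voice 1 (pitch 64, oldest) -> assign | voices=[84 80]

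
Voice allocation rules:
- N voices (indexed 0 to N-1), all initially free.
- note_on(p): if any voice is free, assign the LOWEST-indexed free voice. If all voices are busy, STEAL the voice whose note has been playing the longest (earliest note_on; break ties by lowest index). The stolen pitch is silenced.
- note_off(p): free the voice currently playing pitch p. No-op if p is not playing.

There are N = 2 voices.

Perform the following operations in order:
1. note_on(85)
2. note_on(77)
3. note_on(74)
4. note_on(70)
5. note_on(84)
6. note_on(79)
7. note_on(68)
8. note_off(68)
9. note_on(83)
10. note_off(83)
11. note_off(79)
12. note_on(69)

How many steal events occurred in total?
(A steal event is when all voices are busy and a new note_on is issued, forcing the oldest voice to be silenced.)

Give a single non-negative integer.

Answer: 5

Derivation:
Op 1: note_on(85): voice 0 is free -> assigned | voices=[85 -]
Op 2: note_on(77): voice 1 is free -> assigned | voices=[85 77]
Op 3: note_on(74): all voices busy, STEAL voice 0 (pitch 85, oldest) -> assign | voices=[74 77]
Op 4: note_on(70): all voices busy, STEAL voice 1 (pitch 77, oldest) -> assign | voices=[74 70]
Op 5: note_on(84): all voices busy, STEAL voice 0 (pitch 74, oldest) -> assign | voices=[84 70]
Op 6: note_on(79): all voices busy, STEAL voice 1 (pitch 70, oldest) -> assign | voices=[84 79]
Op 7: note_on(68): all voices busy, STEAL voice 0 (pitch 84, oldest) -> assign | voices=[68 79]
Op 8: note_off(68): free voice 0 | voices=[- 79]
Op 9: note_on(83): voice 0 is free -> assigned | voices=[83 79]
Op 10: note_off(83): free voice 0 | voices=[- 79]
Op 11: note_off(79): free voice 1 | voices=[- -]
Op 12: note_on(69): voice 0 is free -> assigned | voices=[69 -]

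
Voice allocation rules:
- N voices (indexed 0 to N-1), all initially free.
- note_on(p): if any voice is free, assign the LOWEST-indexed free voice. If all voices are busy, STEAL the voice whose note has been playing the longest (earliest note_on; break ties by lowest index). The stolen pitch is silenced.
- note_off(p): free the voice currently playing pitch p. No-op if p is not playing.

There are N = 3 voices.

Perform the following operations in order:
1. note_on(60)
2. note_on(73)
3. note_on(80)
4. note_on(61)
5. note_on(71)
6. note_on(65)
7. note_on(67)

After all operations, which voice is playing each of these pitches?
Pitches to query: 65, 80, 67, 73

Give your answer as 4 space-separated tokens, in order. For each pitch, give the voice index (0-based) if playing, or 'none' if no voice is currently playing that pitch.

Answer: 2 none 0 none

Derivation:
Op 1: note_on(60): voice 0 is free -> assigned | voices=[60 - -]
Op 2: note_on(73): voice 1 is free -> assigned | voices=[60 73 -]
Op 3: note_on(80): voice 2 is free -> assigned | voices=[60 73 80]
Op 4: note_on(61): all voices busy, STEAL voice 0 (pitch 60, oldest) -> assign | voices=[61 73 80]
Op 5: note_on(71): all voices busy, STEAL voice 1 (pitch 73, oldest) -> assign | voices=[61 71 80]
Op 6: note_on(65): all voices busy, STEAL voice 2 (pitch 80, oldest) -> assign | voices=[61 71 65]
Op 7: note_on(67): all voices busy, STEAL voice 0 (pitch 61, oldest) -> assign | voices=[67 71 65]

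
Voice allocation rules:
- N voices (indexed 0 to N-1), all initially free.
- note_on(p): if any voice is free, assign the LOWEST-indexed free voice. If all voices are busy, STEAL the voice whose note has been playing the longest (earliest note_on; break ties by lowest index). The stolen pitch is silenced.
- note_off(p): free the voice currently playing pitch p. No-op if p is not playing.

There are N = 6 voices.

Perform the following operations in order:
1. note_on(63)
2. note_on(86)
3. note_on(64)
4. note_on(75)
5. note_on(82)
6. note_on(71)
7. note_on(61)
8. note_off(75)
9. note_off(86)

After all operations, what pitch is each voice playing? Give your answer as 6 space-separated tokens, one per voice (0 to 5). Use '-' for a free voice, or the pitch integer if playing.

Answer: 61 - 64 - 82 71

Derivation:
Op 1: note_on(63): voice 0 is free -> assigned | voices=[63 - - - - -]
Op 2: note_on(86): voice 1 is free -> assigned | voices=[63 86 - - - -]
Op 3: note_on(64): voice 2 is free -> assigned | voices=[63 86 64 - - -]
Op 4: note_on(75): voice 3 is free -> assigned | voices=[63 86 64 75 - -]
Op 5: note_on(82): voice 4 is free -> assigned | voices=[63 86 64 75 82 -]
Op 6: note_on(71): voice 5 is free -> assigned | voices=[63 86 64 75 82 71]
Op 7: note_on(61): all voices busy, STEAL voice 0 (pitch 63, oldest) -> assign | voices=[61 86 64 75 82 71]
Op 8: note_off(75): free voice 3 | voices=[61 86 64 - 82 71]
Op 9: note_off(86): free voice 1 | voices=[61 - 64 - 82 71]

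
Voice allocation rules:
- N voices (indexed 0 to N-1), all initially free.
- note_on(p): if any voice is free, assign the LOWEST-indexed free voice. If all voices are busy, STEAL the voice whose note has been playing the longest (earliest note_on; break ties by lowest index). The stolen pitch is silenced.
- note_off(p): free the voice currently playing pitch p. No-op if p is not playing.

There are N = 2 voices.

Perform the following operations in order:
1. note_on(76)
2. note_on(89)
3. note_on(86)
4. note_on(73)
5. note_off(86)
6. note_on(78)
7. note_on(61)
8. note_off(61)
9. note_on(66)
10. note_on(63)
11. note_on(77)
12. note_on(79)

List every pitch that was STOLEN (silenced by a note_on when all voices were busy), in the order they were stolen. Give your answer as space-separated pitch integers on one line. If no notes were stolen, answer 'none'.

Op 1: note_on(76): voice 0 is free -> assigned | voices=[76 -]
Op 2: note_on(89): voice 1 is free -> assigned | voices=[76 89]
Op 3: note_on(86): all voices busy, STEAL voice 0 (pitch 76, oldest) -> assign | voices=[86 89]
Op 4: note_on(73): all voices busy, STEAL voice 1 (pitch 89, oldest) -> assign | voices=[86 73]
Op 5: note_off(86): free voice 0 | voices=[- 73]
Op 6: note_on(78): voice 0 is free -> assigned | voices=[78 73]
Op 7: note_on(61): all voices busy, STEAL voice 1 (pitch 73, oldest) -> assign | voices=[78 61]
Op 8: note_off(61): free voice 1 | voices=[78 -]
Op 9: note_on(66): voice 1 is free -> assigned | voices=[78 66]
Op 10: note_on(63): all voices busy, STEAL voice 0 (pitch 78, oldest) -> assign | voices=[63 66]
Op 11: note_on(77): all voices busy, STEAL voice 1 (pitch 66, oldest) -> assign | voices=[63 77]
Op 12: note_on(79): all voices busy, STEAL voice 0 (pitch 63, oldest) -> assign | voices=[79 77]

Answer: 76 89 73 78 66 63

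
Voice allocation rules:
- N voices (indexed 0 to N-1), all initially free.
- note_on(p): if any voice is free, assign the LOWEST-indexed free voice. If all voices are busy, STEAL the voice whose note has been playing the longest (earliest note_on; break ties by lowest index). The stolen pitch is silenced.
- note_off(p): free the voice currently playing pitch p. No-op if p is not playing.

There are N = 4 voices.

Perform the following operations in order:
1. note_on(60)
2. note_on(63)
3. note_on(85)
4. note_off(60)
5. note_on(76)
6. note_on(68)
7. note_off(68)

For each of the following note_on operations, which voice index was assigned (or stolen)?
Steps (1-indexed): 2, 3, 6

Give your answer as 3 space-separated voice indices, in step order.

Op 1: note_on(60): voice 0 is free -> assigned | voices=[60 - - -]
Op 2: note_on(63): voice 1 is free -> assigned | voices=[60 63 - -]
Op 3: note_on(85): voice 2 is free -> assigned | voices=[60 63 85 -]
Op 4: note_off(60): free voice 0 | voices=[- 63 85 -]
Op 5: note_on(76): voice 0 is free -> assigned | voices=[76 63 85 -]
Op 6: note_on(68): voice 3 is free -> assigned | voices=[76 63 85 68]
Op 7: note_off(68): free voice 3 | voices=[76 63 85 -]

Answer: 1 2 3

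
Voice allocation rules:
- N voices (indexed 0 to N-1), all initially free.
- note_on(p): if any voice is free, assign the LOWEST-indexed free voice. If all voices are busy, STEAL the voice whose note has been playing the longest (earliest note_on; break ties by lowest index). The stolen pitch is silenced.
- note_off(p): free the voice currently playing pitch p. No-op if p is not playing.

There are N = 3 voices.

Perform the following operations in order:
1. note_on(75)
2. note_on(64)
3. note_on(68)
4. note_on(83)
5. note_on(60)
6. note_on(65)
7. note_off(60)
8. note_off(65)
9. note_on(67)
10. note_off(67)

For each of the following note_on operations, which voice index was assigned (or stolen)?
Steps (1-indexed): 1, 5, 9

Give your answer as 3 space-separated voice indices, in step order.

Op 1: note_on(75): voice 0 is free -> assigned | voices=[75 - -]
Op 2: note_on(64): voice 1 is free -> assigned | voices=[75 64 -]
Op 3: note_on(68): voice 2 is free -> assigned | voices=[75 64 68]
Op 4: note_on(83): all voices busy, STEAL voice 0 (pitch 75, oldest) -> assign | voices=[83 64 68]
Op 5: note_on(60): all voices busy, STEAL voice 1 (pitch 64, oldest) -> assign | voices=[83 60 68]
Op 6: note_on(65): all voices busy, STEAL voice 2 (pitch 68, oldest) -> assign | voices=[83 60 65]
Op 7: note_off(60): free voice 1 | voices=[83 - 65]
Op 8: note_off(65): free voice 2 | voices=[83 - -]
Op 9: note_on(67): voice 1 is free -> assigned | voices=[83 67 -]
Op 10: note_off(67): free voice 1 | voices=[83 - -]

Answer: 0 1 1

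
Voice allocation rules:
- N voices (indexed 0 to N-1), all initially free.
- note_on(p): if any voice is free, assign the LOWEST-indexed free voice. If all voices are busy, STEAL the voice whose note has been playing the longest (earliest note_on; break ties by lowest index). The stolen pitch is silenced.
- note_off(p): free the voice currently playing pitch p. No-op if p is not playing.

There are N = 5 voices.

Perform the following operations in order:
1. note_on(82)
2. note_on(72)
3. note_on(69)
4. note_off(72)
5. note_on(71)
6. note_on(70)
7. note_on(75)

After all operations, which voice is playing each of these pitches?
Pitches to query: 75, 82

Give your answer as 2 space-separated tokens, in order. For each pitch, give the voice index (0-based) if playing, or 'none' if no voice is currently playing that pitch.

Op 1: note_on(82): voice 0 is free -> assigned | voices=[82 - - - -]
Op 2: note_on(72): voice 1 is free -> assigned | voices=[82 72 - - -]
Op 3: note_on(69): voice 2 is free -> assigned | voices=[82 72 69 - -]
Op 4: note_off(72): free voice 1 | voices=[82 - 69 - -]
Op 5: note_on(71): voice 1 is free -> assigned | voices=[82 71 69 - -]
Op 6: note_on(70): voice 3 is free -> assigned | voices=[82 71 69 70 -]
Op 7: note_on(75): voice 4 is free -> assigned | voices=[82 71 69 70 75]

Answer: 4 0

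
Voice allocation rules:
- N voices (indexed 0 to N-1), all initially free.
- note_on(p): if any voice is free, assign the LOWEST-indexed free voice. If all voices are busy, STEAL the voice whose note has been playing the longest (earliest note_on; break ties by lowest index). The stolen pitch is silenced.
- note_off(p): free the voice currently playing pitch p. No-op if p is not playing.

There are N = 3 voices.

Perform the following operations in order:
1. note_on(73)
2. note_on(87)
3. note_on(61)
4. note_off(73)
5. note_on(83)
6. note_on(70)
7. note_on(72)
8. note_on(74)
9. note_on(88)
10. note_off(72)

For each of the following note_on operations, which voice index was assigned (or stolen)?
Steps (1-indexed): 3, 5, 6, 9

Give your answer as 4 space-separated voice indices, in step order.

Answer: 2 0 1 1

Derivation:
Op 1: note_on(73): voice 0 is free -> assigned | voices=[73 - -]
Op 2: note_on(87): voice 1 is free -> assigned | voices=[73 87 -]
Op 3: note_on(61): voice 2 is free -> assigned | voices=[73 87 61]
Op 4: note_off(73): free voice 0 | voices=[- 87 61]
Op 5: note_on(83): voice 0 is free -> assigned | voices=[83 87 61]
Op 6: note_on(70): all voices busy, STEAL voice 1 (pitch 87, oldest) -> assign | voices=[83 70 61]
Op 7: note_on(72): all voices busy, STEAL voice 2 (pitch 61, oldest) -> assign | voices=[83 70 72]
Op 8: note_on(74): all voices busy, STEAL voice 0 (pitch 83, oldest) -> assign | voices=[74 70 72]
Op 9: note_on(88): all voices busy, STEAL voice 1 (pitch 70, oldest) -> assign | voices=[74 88 72]
Op 10: note_off(72): free voice 2 | voices=[74 88 -]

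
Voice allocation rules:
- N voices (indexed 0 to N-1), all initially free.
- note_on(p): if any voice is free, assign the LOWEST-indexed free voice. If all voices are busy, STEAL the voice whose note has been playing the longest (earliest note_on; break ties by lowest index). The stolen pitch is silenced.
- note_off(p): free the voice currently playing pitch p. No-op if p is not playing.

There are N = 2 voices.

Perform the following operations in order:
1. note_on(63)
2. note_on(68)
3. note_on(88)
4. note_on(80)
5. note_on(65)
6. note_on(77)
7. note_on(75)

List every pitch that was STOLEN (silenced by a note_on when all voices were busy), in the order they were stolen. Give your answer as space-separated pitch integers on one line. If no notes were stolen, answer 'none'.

Answer: 63 68 88 80 65

Derivation:
Op 1: note_on(63): voice 0 is free -> assigned | voices=[63 -]
Op 2: note_on(68): voice 1 is free -> assigned | voices=[63 68]
Op 3: note_on(88): all voices busy, STEAL voice 0 (pitch 63, oldest) -> assign | voices=[88 68]
Op 4: note_on(80): all voices busy, STEAL voice 1 (pitch 68, oldest) -> assign | voices=[88 80]
Op 5: note_on(65): all voices busy, STEAL voice 0 (pitch 88, oldest) -> assign | voices=[65 80]
Op 6: note_on(77): all voices busy, STEAL voice 1 (pitch 80, oldest) -> assign | voices=[65 77]
Op 7: note_on(75): all voices busy, STEAL voice 0 (pitch 65, oldest) -> assign | voices=[75 77]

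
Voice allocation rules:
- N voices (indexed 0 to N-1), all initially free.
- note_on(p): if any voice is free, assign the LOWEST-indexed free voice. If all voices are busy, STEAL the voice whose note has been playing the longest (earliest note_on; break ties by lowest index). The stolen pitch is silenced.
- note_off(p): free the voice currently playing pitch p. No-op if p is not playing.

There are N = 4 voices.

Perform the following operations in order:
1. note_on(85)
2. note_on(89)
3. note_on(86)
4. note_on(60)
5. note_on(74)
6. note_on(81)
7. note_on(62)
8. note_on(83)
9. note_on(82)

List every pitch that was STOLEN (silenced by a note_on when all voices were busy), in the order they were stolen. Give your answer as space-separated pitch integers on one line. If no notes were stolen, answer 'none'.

Op 1: note_on(85): voice 0 is free -> assigned | voices=[85 - - -]
Op 2: note_on(89): voice 1 is free -> assigned | voices=[85 89 - -]
Op 3: note_on(86): voice 2 is free -> assigned | voices=[85 89 86 -]
Op 4: note_on(60): voice 3 is free -> assigned | voices=[85 89 86 60]
Op 5: note_on(74): all voices busy, STEAL voice 0 (pitch 85, oldest) -> assign | voices=[74 89 86 60]
Op 6: note_on(81): all voices busy, STEAL voice 1 (pitch 89, oldest) -> assign | voices=[74 81 86 60]
Op 7: note_on(62): all voices busy, STEAL voice 2 (pitch 86, oldest) -> assign | voices=[74 81 62 60]
Op 8: note_on(83): all voices busy, STEAL voice 3 (pitch 60, oldest) -> assign | voices=[74 81 62 83]
Op 9: note_on(82): all voices busy, STEAL voice 0 (pitch 74, oldest) -> assign | voices=[82 81 62 83]

Answer: 85 89 86 60 74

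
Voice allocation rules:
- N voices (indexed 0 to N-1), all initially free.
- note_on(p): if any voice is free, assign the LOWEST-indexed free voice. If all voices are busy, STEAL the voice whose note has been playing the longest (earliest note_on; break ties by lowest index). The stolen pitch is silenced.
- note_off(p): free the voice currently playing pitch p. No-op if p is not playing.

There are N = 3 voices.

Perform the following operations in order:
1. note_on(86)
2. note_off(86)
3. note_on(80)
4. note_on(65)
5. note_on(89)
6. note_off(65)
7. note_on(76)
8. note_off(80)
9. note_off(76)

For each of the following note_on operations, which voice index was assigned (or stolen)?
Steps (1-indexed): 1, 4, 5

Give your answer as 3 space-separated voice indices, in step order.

Op 1: note_on(86): voice 0 is free -> assigned | voices=[86 - -]
Op 2: note_off(86): free voice 0 | voices=[- - -]
Op 3: note_on(80): voice 0 is free -> assigned | voices=[80 - -]
Op 4: note_on(65): voice 1 is free -> assigned | voices=[80 65 -]
Op 5: note_on(89): voice 2 is free -> assigned | voices=[80 65 89]
Op 6: note_off(65): free voice 1 | voices=[80 - 89]
Op 7: note_on(76): voice 1 is free -> assigned | voices=[80 76 89]
Op 8: note_off(80): free voice 0 | voices=[- 76 89]
Op 9: note_off(76): free voice 1 | voices=[- - 89]

Answer: 0 1 2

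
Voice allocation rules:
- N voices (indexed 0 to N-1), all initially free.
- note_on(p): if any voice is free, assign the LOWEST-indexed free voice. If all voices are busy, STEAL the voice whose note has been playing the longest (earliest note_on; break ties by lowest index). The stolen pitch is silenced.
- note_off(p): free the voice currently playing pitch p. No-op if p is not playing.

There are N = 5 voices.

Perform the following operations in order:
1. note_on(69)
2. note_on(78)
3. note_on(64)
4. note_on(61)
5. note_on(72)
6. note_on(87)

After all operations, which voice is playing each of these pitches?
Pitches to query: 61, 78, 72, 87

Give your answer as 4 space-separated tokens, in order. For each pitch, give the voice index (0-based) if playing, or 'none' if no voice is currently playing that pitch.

Answer: 3 1 4 0

Derivation:
Op 1: note_on(69): voice 0 is free -> assigned | voices=[69 - - - -]
Op 2: note_on(78): voice 1 is free -> assigned | voices=[69 78 - - -]
Op 3: note_on(64): voice 2 is free -> assigned | voices=[69 78 64 - -]
Op 4: note_on(61): voice 3 is free -> assigned | voices=[69 78 64 61 -]
Op 5: note_on(72): voice 4 is free -> assigned | voices=[69 78 64 61 72]
Op 6: note_on(87): all voices busy, STEAL voice 0 (pitch 69, oldest) -> assign | voices=[87 78 64 61 72]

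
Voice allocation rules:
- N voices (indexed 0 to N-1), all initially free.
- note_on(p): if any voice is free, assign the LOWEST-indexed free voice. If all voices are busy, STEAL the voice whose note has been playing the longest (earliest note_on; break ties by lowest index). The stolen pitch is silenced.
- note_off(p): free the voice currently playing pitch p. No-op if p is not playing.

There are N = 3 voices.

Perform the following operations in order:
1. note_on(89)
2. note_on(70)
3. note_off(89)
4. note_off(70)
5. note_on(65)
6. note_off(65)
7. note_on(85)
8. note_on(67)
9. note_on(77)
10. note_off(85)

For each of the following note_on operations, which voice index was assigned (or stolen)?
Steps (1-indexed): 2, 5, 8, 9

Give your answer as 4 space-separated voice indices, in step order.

Op 1: note_on(89): voice 0 is free -> assigned | voices=[89 - -]
Op 2: note_on(70): voice 1 is free -> assigned | voices=[89 70 -]
Op 3: note_off(89): free voice 0 | voices=[- 70 -]
Op 4: note_off(70): free voice 1 | voices=[- - -]
Op 5: note_on(65): voice 0 is free -> assigned | voices=[65 - -]
Op 6: note_off(65): free voice 0 | voices=[- - -]
Op 7: note_on(85): voice 0 is free -> assigned | voices=[85 - -]
Op 8: note_on(67): voice 1 is free -> assigned | voices=[85 67 -]
Op 9: note_on(77): voice 2 is free -> assigned | voices=[85 67 77]
Op 10: note_off(85): free voice 0 | voices=[- 67 77]

Answer: 1 0 1 2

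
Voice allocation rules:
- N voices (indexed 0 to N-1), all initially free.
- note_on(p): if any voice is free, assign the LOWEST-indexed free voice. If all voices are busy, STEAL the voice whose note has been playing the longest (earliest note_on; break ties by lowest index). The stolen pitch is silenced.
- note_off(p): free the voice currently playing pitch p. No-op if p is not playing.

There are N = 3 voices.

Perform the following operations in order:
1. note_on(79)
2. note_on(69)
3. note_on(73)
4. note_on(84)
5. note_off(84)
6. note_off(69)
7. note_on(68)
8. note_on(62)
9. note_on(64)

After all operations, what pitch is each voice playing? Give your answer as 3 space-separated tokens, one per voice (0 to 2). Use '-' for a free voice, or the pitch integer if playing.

Op 1: note_on(79): voice 0 is free -> assigned | voices=[79 - -]
Op 2: note_on(69): voice 1 is free -> assigned | voices=[79 69 -]
Op 3: note_on(73): voice 2 is free -> assigned | voices=[79 69 73]
Op 4: note_on(84): all voices busy, STEAL voice 0 (pitch 79, oldest) -> assign | voices=[84 69 73]
Op 5: note_off(84): free voice 0 | voices=[- 69 73]
Op 6: note_off(69): free voice 1 | voices=[- - 73]
Op 7: note_on(68): voice 0 is free -> assigned | voices=[68 - 73]
Op 8: note_on(62): voice 1 is free -> assigned | voices=[68 62 73]
Op 9: note_on(64): all voices busy, STEAL voice 2 (pitch 73, oldest) -> assign | voices=[68 62 64]

Answer: 68 62 64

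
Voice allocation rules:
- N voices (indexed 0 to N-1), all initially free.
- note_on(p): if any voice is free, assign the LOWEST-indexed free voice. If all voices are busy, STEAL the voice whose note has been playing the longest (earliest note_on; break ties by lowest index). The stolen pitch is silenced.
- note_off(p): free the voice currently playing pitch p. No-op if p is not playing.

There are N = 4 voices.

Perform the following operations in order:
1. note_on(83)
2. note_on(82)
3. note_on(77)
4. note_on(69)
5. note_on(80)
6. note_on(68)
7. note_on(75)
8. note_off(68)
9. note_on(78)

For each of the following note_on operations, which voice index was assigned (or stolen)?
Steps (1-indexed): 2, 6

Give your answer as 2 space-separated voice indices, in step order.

Op 1: note_on(83): voice 0 is free -> assigned | voices=[83 - - -]
Op 2: note_on(82): voice 1 is free -> assigned | voices=[83 82 - -]
Op 3: note_on(77): voice 2 is free -> assigned | voices=[83 82 77 -]
Op 4: note_on(69): voice 3 is free -> assigned | voices=[83 82 77 69]
Op 5: note_on(80): all voices busy, STEAL voice 0 (pitch 83, oldest) -> assign | voices=[80 82 77 69]
Op 6: note_on(68): all voices busy, STEAL voice 1 (pitch 82, oldest) -> assign | voices=[80 68 77 69]
Op 7: note_on(75): all voices busy, STEAL voice 2 (pitch 77, oldest) -> assign | voices=[80 68 75 69]
Op 8: note_off(68): free voice 1 | voices=[80 - 75 69]
Op 9: note_on(78): voice 1 is free -> assigned | voices=[80 78 75 69]

Answer: 1 1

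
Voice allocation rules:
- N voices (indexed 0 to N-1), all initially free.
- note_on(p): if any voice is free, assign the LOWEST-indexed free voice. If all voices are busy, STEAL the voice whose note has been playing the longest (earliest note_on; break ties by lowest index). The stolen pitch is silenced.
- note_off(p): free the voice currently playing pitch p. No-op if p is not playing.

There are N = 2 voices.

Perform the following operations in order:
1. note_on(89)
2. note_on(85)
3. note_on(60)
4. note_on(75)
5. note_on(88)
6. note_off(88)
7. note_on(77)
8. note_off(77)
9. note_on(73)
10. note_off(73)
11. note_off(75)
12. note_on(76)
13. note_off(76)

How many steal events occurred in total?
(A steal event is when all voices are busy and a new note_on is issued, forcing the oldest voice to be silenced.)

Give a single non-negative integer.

Op 1: note_on(89): voice 0 is free -> assigned | voices=[89 -]
Op 2: note_on(85): voice 1 is free -> assigned | voices=[89 85]
Op 3: note_on(60): all voices busy, STEAL voice 0 (pitch 89, oldest) -> assign | voices=[60 85]
Op 4: note_on(75): all voices busy, STEAL voice 1 (pitch 85, oldest) -> assign | voices=[60 75]
Op 5: note_on(88): all voices busy, STEAL voice 0 (pitch 60, oldest) -> assign | voices=[88 75]
Op 6: note_off(88): free voice 0 | voices=[- 75]
Op 7: note_on(77): voice 0 is free -> assigned | voices=[77 75]
Op 8: note_off(77): free voice 0 | voices=[- 75]
Op 9: note_on(73): voice 0 is free -> assigned | voices=[73 75]
Op 10: note_off(73): free voice 0 | voices=[- 75]
Op 11: note_off(75): free voice 1 | voices=[- -]
Op 12: note_on(76): voice 0 is free -> assigned | voices=[76 -]
Op 13: note_off(76): free voice 0 | voices=[- -]

Answer: 3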